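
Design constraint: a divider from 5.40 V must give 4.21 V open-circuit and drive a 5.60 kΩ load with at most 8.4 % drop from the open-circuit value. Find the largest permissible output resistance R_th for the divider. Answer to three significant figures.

R_th ≤ 514 Ω

Loading drop = R_th/(R_th + R_L) ≤ 0.0840, so R_th ≤ R_L · ε/(1−ε) = 5.60 kΩ × 0.0840/0.9160 = 514 Ω.
(Any R1, R2 with R2/(R1+R2) = 0.780 and R1‖R2 ≤ 514 Ω will meet the spec.)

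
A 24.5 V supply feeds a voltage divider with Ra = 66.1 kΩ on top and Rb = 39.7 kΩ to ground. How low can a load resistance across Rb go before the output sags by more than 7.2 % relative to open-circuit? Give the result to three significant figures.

R_L(min) ≈ 320 kΩ

Output resistance R_th = Ra‖Rb = (66.1 × 39.7)/105.8 = 24.80 kΩ.
The fractional drop is R_th/(R_th + R_L); requiring this ≤ 0.0720 gives R_L ≥ R_th(1/0.0720 − 1) = 24.80 × 12.89 = 320 kΩ.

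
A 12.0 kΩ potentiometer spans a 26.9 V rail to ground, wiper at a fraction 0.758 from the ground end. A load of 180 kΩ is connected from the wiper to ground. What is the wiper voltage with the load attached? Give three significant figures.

The wiper splits the pot into (1−α)R = 2.904 kΩ above and αR = 9.096 kΩ below.
Lower section ‖ load = 8.658 kΩ.
V_wiper = 26.9 × 8.658/(2.904 + 8.658) = 20.1 V.

V ≈ 20.1 V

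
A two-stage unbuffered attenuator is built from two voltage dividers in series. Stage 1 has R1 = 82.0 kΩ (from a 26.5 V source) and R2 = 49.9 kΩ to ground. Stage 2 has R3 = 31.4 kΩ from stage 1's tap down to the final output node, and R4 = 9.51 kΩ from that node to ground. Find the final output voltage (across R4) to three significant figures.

Stage 2 presents R3+R4 = 40.91 kΩ as a load on stage 1's tap.
Stage 1's lower leg becomes R2‖(R3+R4) = 22.48 kΩ, so V_mid = 26.5 × 22.48/104.5 = 5.702 V.
Stage 2 is itself unloaded: V_out = V_mid × R4/(R3+R4) = 5.702 × 9.51/40.91 = 1.33 V.

V_out ≈ 1.33 V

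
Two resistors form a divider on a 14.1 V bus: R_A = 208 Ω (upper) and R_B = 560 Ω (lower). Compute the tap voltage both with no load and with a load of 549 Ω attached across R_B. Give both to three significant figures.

Open-circuit: V = 14.1 × 560/(208 + 560) = 10.3 V.
With the load, R_B becomes R_B‖R_L = 277.2 Ω, so V = 14.1 × 277.2/485.2 = 8.06 V.

Unloaded: 10.3 V; loaded: 8.06 V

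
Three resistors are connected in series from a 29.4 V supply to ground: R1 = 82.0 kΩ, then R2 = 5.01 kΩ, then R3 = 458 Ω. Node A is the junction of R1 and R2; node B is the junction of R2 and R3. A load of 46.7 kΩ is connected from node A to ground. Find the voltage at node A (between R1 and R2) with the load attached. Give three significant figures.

Below node A the series string R2+R3 = 5468 Ω sits in parallel with the 46700 Ω load: 4895 Ω.
V_A = 29.4 × 4895/(82000 + 4895) = 1.66 V.

V ≈ 1.66 V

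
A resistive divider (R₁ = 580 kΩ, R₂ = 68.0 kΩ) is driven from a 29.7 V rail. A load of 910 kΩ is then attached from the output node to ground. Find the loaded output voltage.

V_out ≈ 2.92 V

The load sits in parallel with R₂: R₂‖R_L = (68.0 × 910) / (68.0 + 910) = 63.27 kΩ.
V_out = 29.7 × 63.27 / (580 + 63.27) = 29.7 × 63.27/643.3 = 2.92 V.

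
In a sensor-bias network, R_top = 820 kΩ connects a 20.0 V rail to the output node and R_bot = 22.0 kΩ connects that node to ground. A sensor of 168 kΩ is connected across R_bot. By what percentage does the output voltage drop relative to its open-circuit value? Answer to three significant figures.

11.3 %

Unloaded V = 20.0 × 22.0/842.0 = 0.52257 V.
Loaded: R_bot‖R_L = 19.45 kΩ, giving V = 20.0 × 19.45/839.5 = 0.46346 V.
Drop = (0.52257 − 0.46346) / 0.52257 = 11.3 %.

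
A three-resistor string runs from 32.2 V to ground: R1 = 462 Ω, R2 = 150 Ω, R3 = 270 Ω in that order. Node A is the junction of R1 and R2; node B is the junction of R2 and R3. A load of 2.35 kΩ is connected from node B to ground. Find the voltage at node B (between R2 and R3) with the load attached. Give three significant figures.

At node B, R3 is in parallel with the load: R3‖R_L = 242.2 Ω.
Below node A the resistance is R2 + (R3‖R_L) = 392.2 Ω, so V_A = 32.2 × 392.2/854.2 = 14.78 V.
Then V_B = V_A × (R3‖R_L)/(R2 + R3‖R_L) = 14.78 × 242.2/392.2 = 9.13 V.

V ≈ 9.13 V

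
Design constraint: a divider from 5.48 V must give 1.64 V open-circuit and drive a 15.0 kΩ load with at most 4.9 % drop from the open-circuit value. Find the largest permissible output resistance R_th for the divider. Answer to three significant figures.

Loading drop = R_th/(R_th + R_L) ≤ 0.0490, so R_th ≤ R_L · ε/(1−ε) = 15.0 kΩ × 0.0490/0.9510 = 773 Ω.

R_th ≤ 773 Ω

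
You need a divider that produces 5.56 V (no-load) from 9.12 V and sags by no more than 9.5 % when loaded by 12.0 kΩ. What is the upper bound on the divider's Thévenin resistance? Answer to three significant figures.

Loading drop = R_th/(R_th + R_L) ≤ 0.0950, so R_th ≤ R_L · ε/(1−ε) = 12.0 kΩ × 0.0950/0.9050 = 1.26 kΩ.
(Any R1, R2 with R2/(R1+R2) = 0.610 and R1‖R2 ≤ 1.26 kΩ will meet the spec.)

R_th ≤ 1.26 kΩ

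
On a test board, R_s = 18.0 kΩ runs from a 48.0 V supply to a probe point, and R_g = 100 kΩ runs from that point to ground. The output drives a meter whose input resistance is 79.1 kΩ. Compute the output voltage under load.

The load sits in parallel with R_g: R_g‖R_L = (100 × 79.1) / (100 + 79.1) = 44.17 kΩ.
V_out = 48.0 × 44.17 / (18.0 + 44.17) = 48.0 × 44.17/62.17 = 34.1 V.

V_out ≈ 34.1 V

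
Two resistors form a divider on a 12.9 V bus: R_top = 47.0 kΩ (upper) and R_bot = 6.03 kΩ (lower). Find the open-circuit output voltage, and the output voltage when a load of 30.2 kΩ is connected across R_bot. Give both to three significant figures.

Open-circuit: V = 12.9 × 6.03/(47.0 + 6.03) = 1.47 V.
With the load, R_bot becomes R_bot‖R_L = 5.026 kΩ, so V = 12.9 × 5.026/52.03 = 1.25 V.

Unloaded: 1.47 V; loaded: 1.25 V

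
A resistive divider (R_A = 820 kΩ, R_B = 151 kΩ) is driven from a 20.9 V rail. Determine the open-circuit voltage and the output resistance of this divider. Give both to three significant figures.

V_th is the open-circuit tap voltage: 20.9 × 151/(820 + 151) = 3.25 V.
With the supply zeroed, R_A and R_B appear in parallel from the tap: R_th = R_A‖R_B = (820 × 151)/971.0 = 128 kΩ.

V_th = 3.25 V, R_th = 128 kΩ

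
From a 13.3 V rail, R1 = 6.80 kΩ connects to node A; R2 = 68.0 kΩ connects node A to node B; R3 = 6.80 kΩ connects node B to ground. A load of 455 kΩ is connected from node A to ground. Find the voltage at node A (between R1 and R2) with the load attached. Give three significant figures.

V ≈ 12.0 V

Below node A the series string R2+R3 = 74.80 kΩ sits in parallel with the 455 kΩ load: 64.24 kΩ.
V_A = 13.3 × 64.24/(6.80 + 64.24) = 12.0 V.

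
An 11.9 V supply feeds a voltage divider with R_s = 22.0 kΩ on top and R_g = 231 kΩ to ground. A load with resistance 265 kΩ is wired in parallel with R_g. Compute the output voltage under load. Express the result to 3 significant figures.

The load sits in parallel with R_g: R_g‖R_L = (231 × 265) / (231 + 265) = 123.4 kΩ.
V_out = 11.9 × 123.4 / (22.0 + 123.4) = 11.9 × 123.4/145.4 = 10.1 V.

V_out ≈ 10.1 V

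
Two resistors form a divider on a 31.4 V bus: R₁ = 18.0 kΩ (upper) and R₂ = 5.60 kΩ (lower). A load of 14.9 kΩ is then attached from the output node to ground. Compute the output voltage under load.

V_out ≈ 5.79 V

The load sits in parallel with R₂: R₂‖R_L = (5.60 × 14.9) / (5.60 + 14.9) = 4.070 kΩ.
V_out = 31.4 × 4.070 / (18.0 + 4.070) = 31.4 × 4.070/22.07 = 5.79 V.
(Unloaded it would have been 7.45 V.)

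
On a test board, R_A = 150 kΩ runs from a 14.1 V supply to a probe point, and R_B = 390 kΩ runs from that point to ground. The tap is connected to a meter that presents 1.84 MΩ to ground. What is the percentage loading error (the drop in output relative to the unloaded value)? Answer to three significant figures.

The divider's output (Thévenin) resistance is R_A‖R_B = 108.3 kΩ.
Fractional drop under load = R_th/(R_th + R_L) = 108.3 / (108.3 + 1840) = 0.05560.
So the output falls by 5.56 %.

5.56 %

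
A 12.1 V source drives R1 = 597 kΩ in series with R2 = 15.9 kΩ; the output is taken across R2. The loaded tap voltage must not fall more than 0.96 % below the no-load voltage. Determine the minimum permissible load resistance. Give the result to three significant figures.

Output resistance R_th = R1‖R2 = (597 × 15.9)/612.9 = 15.49 kΩ.
The fractional drop is R_th/(R_th + R_L); requiring this ≤ 0.00960 gives R_L ≥ R_th(1/0.00960 − 1) = 15.49 × 103.2 = 1.60 MΩ.

R_L(min) ≈ 1.60 MΩ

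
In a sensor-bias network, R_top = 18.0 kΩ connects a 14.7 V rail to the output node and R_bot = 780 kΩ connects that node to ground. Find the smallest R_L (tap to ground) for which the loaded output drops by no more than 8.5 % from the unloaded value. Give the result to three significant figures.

R_L(min) ≈ 189 kΩ

Output resistance R_th = R_top‖R_bot = (18.0 × 780)/798.0 = 17.59 kΩ.
The fractional drop is R_th/(R_th + R_L); requiring this ≤ 0.0850 gives R_L ≥ R_th(1/0.0850 − 1) = 17.59 × 10.76 = 189 kΩ.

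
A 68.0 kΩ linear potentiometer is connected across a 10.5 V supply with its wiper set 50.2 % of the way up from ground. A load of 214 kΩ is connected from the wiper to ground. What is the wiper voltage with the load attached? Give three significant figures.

The wiper splits the pot into (1−α)R = 33.86 kΩ above and αR = 34.14 kΩ below.
Lower section ‖ load = 29.44 kΩ.
V_wiper = 10.5 × 29.44/(33.86 + 29.44) = 4.88 V.

V ≈ 4.88 V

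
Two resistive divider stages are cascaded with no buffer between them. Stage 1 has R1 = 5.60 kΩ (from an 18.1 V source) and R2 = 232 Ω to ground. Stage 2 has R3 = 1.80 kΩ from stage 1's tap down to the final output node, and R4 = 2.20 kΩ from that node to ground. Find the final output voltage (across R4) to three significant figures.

Stage 2 presents R3+R4 = 4000 Ω as a load on stage 1's tap.
Stage 1's lower leg becomes R2‖(R3+R4) = 219.3 Ω, so V_mid = 18.1 × 219.3/5819 = 0.6820 V.
Stage 2 is itself unloaded: V_out = V_mid × R4/(R3+R4) = 0.6820 × 2200/4000 = 0.375 V.

V_out ≈ 0.375 V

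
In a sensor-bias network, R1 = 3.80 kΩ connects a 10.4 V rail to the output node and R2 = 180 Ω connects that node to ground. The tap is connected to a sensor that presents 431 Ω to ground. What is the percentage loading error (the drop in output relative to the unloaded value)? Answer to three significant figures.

28.5 %

Unloaded V = 10.4 × 180/3980 = 0.4704 V.
Loaded: R2‖R_L = 127.0 Ω, giving V = 10.4 × 127.0/3927 = 0.3363 V.
Drop = (0.4704 − 0.3363) / 0.4704 = 28.5 %.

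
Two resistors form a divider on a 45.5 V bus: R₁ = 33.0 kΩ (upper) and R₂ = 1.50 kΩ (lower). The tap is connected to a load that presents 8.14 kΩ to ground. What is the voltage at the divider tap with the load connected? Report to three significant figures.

The load sits in parallel with R₂: R₂‖R_L = (1.50 × 8.14) / (1.50 + 8.14) = 1.267 kΩ.
V_out = 45.5 × 1.267 / (33.0 + 1.267) = 45.5 × 1.267/34.27 = 1.68 V.
(Unloaded it would have been 1.98 V.)

V_out ≈ 1.68 V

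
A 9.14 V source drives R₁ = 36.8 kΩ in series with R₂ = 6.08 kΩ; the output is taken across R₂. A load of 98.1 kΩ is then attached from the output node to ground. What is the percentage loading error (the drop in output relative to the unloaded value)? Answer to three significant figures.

5.05 %

The divider's output (Thévenin) resistance is R₁‖R₂ = 5.218 kΩ.
Fractional drop under load = R_th/(R_th + R_L) = 5.218 / (5.218 + 98.1) = 0.05050.
So the output falls by 5.05 %.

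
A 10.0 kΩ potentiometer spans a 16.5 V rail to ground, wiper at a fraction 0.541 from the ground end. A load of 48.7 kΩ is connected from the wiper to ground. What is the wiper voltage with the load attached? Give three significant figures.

The wiper splits the pot into (1−α)R = 4.590 kΩ above and αR = 5.410 kΩ below.
Lower section ‖ load = 4.869 kΩ.
V_wiper = 16.5 × 4.869/(4.590 + 4.869) = 8.49 V.

V ≈ 8.49 V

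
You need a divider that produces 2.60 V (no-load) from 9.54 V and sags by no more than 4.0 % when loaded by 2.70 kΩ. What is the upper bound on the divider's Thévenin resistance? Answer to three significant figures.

Loading drop = R_th/(R_th + R_L) ≤ 0.0400, so R_th ≤ R_L · ε/(1−ε) = 2.70 kΩ × 0.0400/0.9600 = 112 Ω.
(Any R1, R2 with R2/(R1+R2) = 0.273 and R1‖R2 ≤ 112 Ω will meet the spec.)

R_th ≤ 112 Ω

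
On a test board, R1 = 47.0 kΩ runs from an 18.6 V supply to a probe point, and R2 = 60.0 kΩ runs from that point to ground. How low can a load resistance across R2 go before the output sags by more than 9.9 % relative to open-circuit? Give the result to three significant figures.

Output resistance R_th = R1‖R2 = (47.0 × 60.0)/107.0 = 26.36 kΩ.
The fractional drop is R_th/(R_th + R_L); requiring this ≤ 0.0990 gives R_L ≥ R_th(1/0.0990 − 1) = 26.36 × 9.101 = 240 kΩ.

R_L(min) ≈ 240 kΩ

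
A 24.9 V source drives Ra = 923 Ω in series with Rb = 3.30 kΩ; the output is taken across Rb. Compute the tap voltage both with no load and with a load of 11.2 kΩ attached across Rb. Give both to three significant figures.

Open-circuit: V = 24.9 × 3300/(923 + 3300) = 19.5 V.
With the load, Rb becomes Rb‖R_L = 2549 Ω, so V = 24.9 × 2549/3472 = 18.3 V.

Unloaded: 19.5 V; loaded: 18.3 V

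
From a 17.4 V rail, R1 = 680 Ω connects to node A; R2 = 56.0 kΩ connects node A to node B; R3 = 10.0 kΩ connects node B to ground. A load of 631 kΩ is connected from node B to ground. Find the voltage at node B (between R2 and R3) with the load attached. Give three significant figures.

V ≈ 2.57 V

At node B, R3 is in parallel with the load: R3‖R_L = 9844 Ω.
Below node A the resistance is R2 + (R3‖R_L) = 65840 Ω, so V_A = 17.4 × 65840/66520 = 17.22 V.
Then V_B = V_A × (R3‖R_L)/(R2 + R3‖R_L) = 17.22 × 9844/65840 = 2.57 V.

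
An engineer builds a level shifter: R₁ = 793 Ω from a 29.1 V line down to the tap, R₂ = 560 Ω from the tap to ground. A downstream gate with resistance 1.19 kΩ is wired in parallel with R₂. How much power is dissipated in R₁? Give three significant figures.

Total resistance from the source is R₁ + (R₂‖R_L) = 1174 Ω, so I = 29.1/1174 Ω = 24.79 mA.
P = I²·R₁ = (24.79 mA)² × 793 Ω = 487 mW.

P ≈ 487 mW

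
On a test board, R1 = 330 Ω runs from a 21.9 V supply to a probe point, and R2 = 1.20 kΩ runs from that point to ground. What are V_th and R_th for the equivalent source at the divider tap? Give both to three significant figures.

V_th = 17.2 V, R_th = 259 Ω

V_th is the open-circuit tap voltage: 21.9 × 1200/(330 + 1200) = 17.2 V.
With the supply zeroed, R1 and R2 appear in parallel from the tap: R_th = R1‖R2 = (330 × 1200)/1530 = 259 Ω.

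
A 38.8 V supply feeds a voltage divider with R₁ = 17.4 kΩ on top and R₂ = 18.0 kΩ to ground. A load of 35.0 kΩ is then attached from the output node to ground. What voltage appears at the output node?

The load sits in parallel with R₂: R₂‖R_L = (18.0 × 35.0) / (18.0 + 35.0) = 11.89 kΩ.
V_out = 38.8 × 11.89 / (17.4 + 11.89) = 38.8 × 11.89/29.29 = 15.7 V.
(Unloaded it would have been 19.7 V.)

V_out ≈ 15.7 V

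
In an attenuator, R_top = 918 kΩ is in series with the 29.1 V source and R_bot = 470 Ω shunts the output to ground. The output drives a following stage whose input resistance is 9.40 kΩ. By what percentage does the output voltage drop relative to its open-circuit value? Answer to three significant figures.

4.76 %

The divider's output (Thévenin) resistance is R_top‖R_bot = 469.8 Ω.
Fractional drop under load = R_th/(R_th + R_L) = 469.8 / (469.8 + 9400) = 0.04760.
So the output falls by 4.76 %.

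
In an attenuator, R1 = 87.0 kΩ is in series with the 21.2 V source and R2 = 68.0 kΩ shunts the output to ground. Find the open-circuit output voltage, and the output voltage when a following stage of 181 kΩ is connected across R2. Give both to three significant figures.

Unloaded: 9.30 V; loaded: 7.68 V

Open-circuit: V = 21.2 × 68.0/(87.0 + 68.0) = 9.30 V.
With the load, R2 becomes R2‖R_L = 49.43 kΩ, so V = 21.2 × 49.43/136.4 = 7.68 V.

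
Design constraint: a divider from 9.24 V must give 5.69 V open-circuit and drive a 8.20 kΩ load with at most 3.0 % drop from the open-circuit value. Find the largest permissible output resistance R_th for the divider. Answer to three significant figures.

R_th ≤ 254 Ω

Loading drop = R_th/(R_th + R_L) ≤ 0.0300, so R_th ≤ R_L · ε/(1−ε) = 8.20 kΩ × 0.0300/0.9700 = 254 Ω.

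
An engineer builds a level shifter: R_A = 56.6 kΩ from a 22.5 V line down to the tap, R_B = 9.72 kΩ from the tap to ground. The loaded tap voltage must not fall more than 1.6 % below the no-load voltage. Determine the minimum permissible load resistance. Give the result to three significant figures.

Output resistance R_th = R_A‖R_B = (56.6 × 9.72)/66.32 = 8.295 kΩ.
The fractional drop is R_th/(R_th + R_L); requiring this ≤ 0.0160 gives R_L ≥ R_th(1/0.0160 − 1) = 8.295 × 61.50 = 510 kΩ.

R_L(min) ≈ 510 kΩ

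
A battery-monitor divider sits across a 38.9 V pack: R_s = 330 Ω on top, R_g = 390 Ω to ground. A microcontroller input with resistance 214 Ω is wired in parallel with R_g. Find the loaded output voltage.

The load sits in parallel with R_g: R_g‖R_L = (390 × 214) / (390 + 214) = 138.2 Ω.
V_out = 38.9 × 138.2 / (330 + 138.2) = 38.9 × 138.2/468.2 = 11.5 V.

V_out ≈ 11.5 V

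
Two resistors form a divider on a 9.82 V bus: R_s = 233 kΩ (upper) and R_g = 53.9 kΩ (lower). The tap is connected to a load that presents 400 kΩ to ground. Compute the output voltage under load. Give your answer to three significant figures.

The load sits in parallel with R_g: R_g‖R_L = (53.9 × 400) / (53.9 + 400) = 47.50 kΩ.
V_out = 9.82 × 47.50 / (233 + 47.50) = 9.82 × 47.50/280.5 = 1.66 V.

V_out ≈ 1.66 V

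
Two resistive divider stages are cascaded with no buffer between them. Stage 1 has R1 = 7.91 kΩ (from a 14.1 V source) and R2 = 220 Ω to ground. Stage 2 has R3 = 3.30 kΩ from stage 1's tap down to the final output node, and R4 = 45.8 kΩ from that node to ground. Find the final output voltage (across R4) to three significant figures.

V_out ≈ 0.354 V

Stage 2 presents R3+R4 = 49100 Ω as a load on stage 1's tap.
Stage 1's lower leg becomes R2‖(R3+R4) = 219.0 Ω, so V_mid = 14.1 × 219.0/8129 = 0.3799 V.
Stage 2 is itself unloaded: V_out = V_mid × R4/(R3+R4) = 0.3799 × 45800/49100 = 0.354 V.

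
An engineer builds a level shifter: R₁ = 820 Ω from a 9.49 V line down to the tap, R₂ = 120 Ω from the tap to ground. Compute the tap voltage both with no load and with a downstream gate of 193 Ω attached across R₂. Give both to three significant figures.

Unloaded: 1.21 V; loaded: 0.785 V

Open-circuit: V = 9.49 × 120/(820 + 120) = 1.21 V.
With the load, R₂ becomes R₂‖R_L = 73.99 Ω, so V = 9.49 × 73.99/894.0 = 0.785 V.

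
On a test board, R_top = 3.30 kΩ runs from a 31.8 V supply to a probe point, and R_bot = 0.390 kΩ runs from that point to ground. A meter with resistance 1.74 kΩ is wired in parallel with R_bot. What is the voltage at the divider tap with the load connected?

V_out ≈ 2.80 V

The load sits in parallel with R_bot: R_bot‖R_L = (390 × 1740) / (390 + 1740) = 318.6 Ω.
V_out = 31.8 × 318.6 / (3300 + 318.6) = 31.8 × 318.6/3619 = 2.80 V.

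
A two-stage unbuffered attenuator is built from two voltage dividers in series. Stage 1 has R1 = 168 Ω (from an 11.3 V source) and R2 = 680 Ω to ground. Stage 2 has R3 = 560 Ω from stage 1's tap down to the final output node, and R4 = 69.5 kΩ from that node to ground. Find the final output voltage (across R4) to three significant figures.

Stage 2 presents R3+R4 = 70060 Ω as a load on stage 1's tap.
Stage 1's lower leg becomes R2‖(R3+R4) = 673.5 Ω, so V_mid = 11.3 × 673.5/841.5 = 9.044 V.
Stage 2 is itself unloaded: V_out = V_mid × R4/(R3+R4) = 9.044 × 69500/70060 = 8.97 V.

V_out ≈ 8.97 V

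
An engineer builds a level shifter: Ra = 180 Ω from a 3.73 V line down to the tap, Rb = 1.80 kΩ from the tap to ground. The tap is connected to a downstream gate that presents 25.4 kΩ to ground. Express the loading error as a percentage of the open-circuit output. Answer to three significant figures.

The divider's output (Thévenin) resistance is Ra‖Rb = 163.6 Ω.
Fractional drop under load = R_th/(R_th + R_L) = 163.6 / (163.6 + 25400) = 0.006401.
So the output falls by 0.640 %.

0.640 %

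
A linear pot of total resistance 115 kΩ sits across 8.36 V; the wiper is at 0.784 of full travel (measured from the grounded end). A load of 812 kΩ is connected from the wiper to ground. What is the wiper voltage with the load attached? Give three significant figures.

V ≈ 6.40 V

The wiper splits the pot into (1−α)R = 24.84 kΩ above and αR = 90.16 kΩ below.
Lower section ‖ load = 81.15 kΩ.
V_wiper = 8.36 × 81.15/(24.84 + 81.15) = 6.40 V.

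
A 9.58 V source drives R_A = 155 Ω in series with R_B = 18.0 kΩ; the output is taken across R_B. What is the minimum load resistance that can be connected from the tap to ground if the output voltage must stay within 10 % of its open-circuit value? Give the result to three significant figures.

R_L(min) ≈ 1.38 kΩ

Output resistance R_th = R_A‖R_B = (155 × 18000)/18160 = 153.7 Ω.
The fractional drop is R_th/(R_th + R_L); requiring this ≤ 0.100 gives R_L ≥ R_th(1/0.100 − 1) = 153.7 × 9.000 = 1.38 kΩ.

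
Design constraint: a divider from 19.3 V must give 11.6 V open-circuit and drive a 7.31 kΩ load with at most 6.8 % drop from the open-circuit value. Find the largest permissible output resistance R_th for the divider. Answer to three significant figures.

R_th ≤ 533 Ω

Loading drop = R_th/(R_th + R_L) ≤ 0.0680, so R_th ≤ R_L · ε/(1−ε) = 7.31 kΩ × 0.0680/0.9320 = 533 Ω.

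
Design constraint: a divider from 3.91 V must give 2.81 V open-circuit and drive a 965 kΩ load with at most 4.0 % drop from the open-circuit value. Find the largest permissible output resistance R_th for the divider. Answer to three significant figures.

Loading drop = R_th/(R_th + R_L) ≤ 0.0400, so R_th ≤ R_L · ε/(1−ε) = 965 kΩ × 0.0400/0.9600 = 40.2 kΩ.
(Any R1, R2 with R2/(R1+R2) = 0.719 and R1‖R2 ≤ 40.2 kΩ will meet the spec.)

R_th ≤ 40.2 kΩ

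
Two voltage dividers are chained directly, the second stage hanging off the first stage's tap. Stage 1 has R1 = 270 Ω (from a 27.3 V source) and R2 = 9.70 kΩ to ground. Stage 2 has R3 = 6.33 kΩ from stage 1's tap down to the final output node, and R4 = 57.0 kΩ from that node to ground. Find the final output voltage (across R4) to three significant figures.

V_out ≈ 23.8 V

Stage 2 presents R3+R4 = 63330 Ω as a load on stage 1's tap.
Stage 1's lower leg becomes R2‖(R3+R4) = 8412 Ω, so V_mid = 27.3 × 8412/8682 = 26.45 V.
Stage 2 is itself unloaded: V_out = V_mid × R4/(R3+R4) = 26.45 × 57000/63330 = 23.8 V.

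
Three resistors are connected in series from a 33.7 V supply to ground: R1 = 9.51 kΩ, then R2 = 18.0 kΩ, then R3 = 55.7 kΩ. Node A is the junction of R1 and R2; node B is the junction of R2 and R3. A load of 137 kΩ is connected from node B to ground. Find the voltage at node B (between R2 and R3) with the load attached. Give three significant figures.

V ≈ 19.9 V

At node B, R3 is in parallel with the load: R3‖R_L = 39.60 kΩ.
Below node A the resistance is R2 + (R3‖R_L) = 57.60 kΩ, so V_A = 33.7 × 57.60/67.11 = 28.92 V.
Then V_B = V_A × (R3‖R_L)/(R2 + R3‖R_L) = 28.92 × 39.60/57.60 = 19.9 V.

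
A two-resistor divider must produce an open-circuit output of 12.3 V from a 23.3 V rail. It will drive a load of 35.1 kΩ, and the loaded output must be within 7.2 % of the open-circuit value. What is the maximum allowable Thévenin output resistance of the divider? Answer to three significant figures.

R_th ≤ 2.72 kΩ

Loading drop = R_th/(R_th + R_L) ≤ 0.0720, so R_th ≤ R_L · ε/(1−ε) = 35.1 kΩ × 0.0720/0.9280 = 2.72 kΩ.
(Any R1, R2 with R2/(R1+R2) = 0.528 and R1‖R2 ≤ 2.72 kΩ will meet the spec.)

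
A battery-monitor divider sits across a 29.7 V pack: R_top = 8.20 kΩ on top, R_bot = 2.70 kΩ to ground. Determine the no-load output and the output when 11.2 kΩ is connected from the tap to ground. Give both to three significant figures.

Open-circuit: V = 29.7 × 2.70/(8.20 + 2.70) = 7.36 V.
With the load, R_bot becomes R_bot‖R_L = 2.176 kΩ, so V = 29.7 × 2.176/10.38 = 6.23 V.

Unloaded: 7.36 V; loaded: 6.23 V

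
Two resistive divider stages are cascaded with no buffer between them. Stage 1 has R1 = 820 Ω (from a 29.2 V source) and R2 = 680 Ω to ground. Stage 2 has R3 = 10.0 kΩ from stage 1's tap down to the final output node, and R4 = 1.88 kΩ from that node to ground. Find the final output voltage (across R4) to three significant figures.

V_out ≈ 2.03 V

Stage 2 presents R3+R4 = 11880 Ω as a load on stage 1's tap.
Stage 1's lower leg becomes R2‖(R3+R4) = 643.2 Ω, so V_mid = 29.2 × 643.2/1463 = 12.84 V.
Stage 2 is itself unloaded: V_out = V_mid × R4/(R3+R4) = 12.84 × 1880/11880 = 2.03 V.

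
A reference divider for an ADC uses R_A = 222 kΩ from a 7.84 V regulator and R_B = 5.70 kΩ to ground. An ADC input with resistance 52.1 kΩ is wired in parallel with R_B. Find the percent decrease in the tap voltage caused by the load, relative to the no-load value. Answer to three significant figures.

Unloaded V = 7.84 × 5.70/227.7 = 0.19626 V.
Loaded: R_B‖R_L = 5.138 kΩ, giving V = 7.84 × 5.138/227.1 = 0.17734 V.
Drop = (0.19626 − 0.17734) / 0.19626 = 9.64 %.

9.64 %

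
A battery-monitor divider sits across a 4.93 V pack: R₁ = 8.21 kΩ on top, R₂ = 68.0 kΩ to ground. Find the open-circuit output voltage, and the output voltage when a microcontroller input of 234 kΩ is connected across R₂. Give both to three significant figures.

Open-circuit: V = 4.93 × 68.0/(8.21 + 68.0) = 4.40 V.
With the load, R₂ becomes R₂‖R_L = 52.69 kΩ, so V = 4.93 × 52.69/60.90 = 4.27 V.

Unloaded: 4.40 V; loaded: 4.27 V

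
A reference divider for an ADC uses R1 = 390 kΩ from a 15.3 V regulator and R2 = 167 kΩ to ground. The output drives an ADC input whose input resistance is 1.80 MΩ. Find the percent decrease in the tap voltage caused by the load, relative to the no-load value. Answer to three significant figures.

6.10 %

The divider's output (Thévenin) resistance is R1‖R2 = 116.9 kΩ.
Fractional drop under load = R_th/(R_th + R_L) = 116.9 / (116.9 + 1800) = 0.06100.
So the output falls by 6.10 %.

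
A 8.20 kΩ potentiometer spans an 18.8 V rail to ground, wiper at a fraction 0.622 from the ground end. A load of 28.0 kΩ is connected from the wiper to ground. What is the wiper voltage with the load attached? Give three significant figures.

The wiper splits the pot into (1−α)R = 3.100 kΩ above and αR = 5.100 kΩ below.
Lower section ‖ load = 4.314 kΩ.
V_wiper = 18.8 × 4.314/(3.100 + 4.314) = 10.9 V.

V ≈ 10.9 V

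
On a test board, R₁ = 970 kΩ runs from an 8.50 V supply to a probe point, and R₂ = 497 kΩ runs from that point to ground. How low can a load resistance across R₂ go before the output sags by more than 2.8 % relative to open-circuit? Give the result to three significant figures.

R_L(min) ≈ 11.4 MΩ

Output resistance R_th = R₁‖R₂ = (970 × 497)/1467 = 328.6 kΩ.
The fractional drop is R_th/(R_th + R_L); requiring this ≤ 0.0280 gives R_L ≥ R_th(1/0.0280 − 1) = 328.6 × 34.71 = 11.4 MΩ.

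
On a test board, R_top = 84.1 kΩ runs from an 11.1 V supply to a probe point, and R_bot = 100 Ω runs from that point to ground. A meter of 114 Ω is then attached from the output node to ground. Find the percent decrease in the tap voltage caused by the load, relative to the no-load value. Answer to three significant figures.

46.7 %

The divider's output (Thévenin) resistance is R_top‖R_bot = 99.88 Ω.
Fractional drop under load = R_th/(R_th + R_L) = 99.88 / (99.88 + 114) = 0.4670.
So the output falls by 46.7 %.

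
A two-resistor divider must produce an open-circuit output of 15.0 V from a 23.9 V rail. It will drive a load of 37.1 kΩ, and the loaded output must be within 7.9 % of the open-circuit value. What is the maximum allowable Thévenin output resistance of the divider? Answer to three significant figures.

Loading drop = R_th/(R_th + R_L) ≤ 0.0790, so R_th ≤ R_L · ε/(1−ε) = 37.1 kΩ × 0.0790/0.9210 = 3.18 kΩ.
(Any R1, R2 with R2/(R1+R2) = 0.628 and R1‖R2 ≤ 3.18 kΩ will meet the spec.)

R_th ≤ 3.18 kΩ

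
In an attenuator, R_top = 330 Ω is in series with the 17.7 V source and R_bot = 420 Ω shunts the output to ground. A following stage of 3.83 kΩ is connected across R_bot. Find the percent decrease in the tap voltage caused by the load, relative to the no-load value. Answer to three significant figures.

4.60 %

The divider's output (Thévenin) resistance is R_top‖R_bot = 184.8 Ω.
Fractional drop under load = R_th/(R_th + R_L) = 184.8 / (184.8 + 3830) = 0.04603.
So the output falls by 4.60 %.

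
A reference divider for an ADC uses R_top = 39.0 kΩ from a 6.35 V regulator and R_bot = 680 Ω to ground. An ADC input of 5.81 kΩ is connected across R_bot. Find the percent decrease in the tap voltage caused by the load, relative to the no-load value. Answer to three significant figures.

10.3 %

The divider's output (Thévenin) resistance is R_top‖R_bot = 668.3 Ω.
Fractional drop under load = R_th/(R_th + R_L) = 668.3 / (668.3 + 5810) = 0.1032.
So the output falls by 10.3 %.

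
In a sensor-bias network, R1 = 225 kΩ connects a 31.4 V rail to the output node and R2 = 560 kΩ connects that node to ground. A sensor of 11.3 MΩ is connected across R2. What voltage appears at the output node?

V_out ≈ 22.1 V

The load sits in parallel with R2: R2‖R_L = (560 × 11300) / (560 + 11300) = 533.6 kΩ.
V_out = 31.4 × 533.6 / (225 + 533.6) = 31.4 × 533.6/758.6 = 22.1 V.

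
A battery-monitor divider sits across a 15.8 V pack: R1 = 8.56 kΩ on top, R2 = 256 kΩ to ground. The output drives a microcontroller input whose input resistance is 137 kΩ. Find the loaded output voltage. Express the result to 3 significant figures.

V_out ≈ 14.4 V

The load sits in parallel with R2: R2‖R_L = (256 × 137) / (256 + 137) = 89.24 kΩ.
V_out = 15.8 × 89.24 / (8.56 + 89.24) = 15.8 × 89.24/97.80 = 14.4 V.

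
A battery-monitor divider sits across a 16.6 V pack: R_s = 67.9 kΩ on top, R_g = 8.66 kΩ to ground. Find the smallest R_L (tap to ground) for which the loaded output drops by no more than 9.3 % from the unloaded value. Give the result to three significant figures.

Output resistance R_th = R_s‖R_g = (67.9 × 8.66)/76.56 = 7.680 kΩ.
The fractional drop is R_th/(R_th + R_L); requiring this ≤ 0.0930 gives R_L ≥ R_th(1/0.0930 − 1) = 7.680 × 9.753 = 74.9 kΩ.

R_L(min) ≈ 74.9 kΩ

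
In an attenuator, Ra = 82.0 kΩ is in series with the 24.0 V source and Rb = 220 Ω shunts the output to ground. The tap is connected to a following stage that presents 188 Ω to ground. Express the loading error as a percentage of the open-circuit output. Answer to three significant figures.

53.9 %

Unloaded V = 24.0 × 220/82220 = 0.06422 V.
Loaded: Rb‖R_L = 101.4 Ω, giving V = 24.0 × 101.4/82100 = 0.02963 V.
Drop = (0.06422 − 0.02963) / 0.06422 = 53.9 %.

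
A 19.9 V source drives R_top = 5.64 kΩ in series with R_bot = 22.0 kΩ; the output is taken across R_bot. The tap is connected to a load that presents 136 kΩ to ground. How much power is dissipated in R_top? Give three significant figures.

Total resistance from the source is R_top + (R_bot‖R_L) = 24.58 kΩ, so I = 19.9/24.58 kΩ = 0.8097 mA.
P = I²·R_top = (0.8097 mA)² × 5.64 kΩ = 3.70 mW.

P ≈ 3.70 mW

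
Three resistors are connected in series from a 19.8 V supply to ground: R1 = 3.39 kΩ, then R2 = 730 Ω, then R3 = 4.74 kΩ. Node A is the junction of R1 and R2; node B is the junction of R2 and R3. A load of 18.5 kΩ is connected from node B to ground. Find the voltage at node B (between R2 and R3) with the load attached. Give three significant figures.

At node B, R3 is in parallel with the load: R3‖R_L = 3773 Ω.
Below node A the resistance is R2 + (R3‖R_L) = 4503 Ω, so V_A = 19.8 × 4503/7893 = 11.30 V.
Then V_B = V_A × (R3‖R_L)/(R2 + R3‖R_L) = 11.30 × 3773/4503 = 9.47 V.

V ≈ 9.47 V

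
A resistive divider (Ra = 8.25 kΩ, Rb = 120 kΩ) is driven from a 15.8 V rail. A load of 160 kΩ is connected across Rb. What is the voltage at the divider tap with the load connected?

The load sits in parallel with Rb: Rb‖R_L = (120 × 160) / (120 + 160) = 68.57 kΩ.
V_out = 15.8 × 68.57 / (8.25 + 68.57) = 15.8 × 68.57/76.82 = 14.1 V.

V_out ≈ 14.1 V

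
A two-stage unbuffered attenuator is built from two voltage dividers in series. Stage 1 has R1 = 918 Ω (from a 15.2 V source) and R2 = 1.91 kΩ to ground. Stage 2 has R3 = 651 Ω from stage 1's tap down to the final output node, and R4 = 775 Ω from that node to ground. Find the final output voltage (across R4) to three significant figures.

Stage 2 presents R3+R4 = 1426 Ω as a load on stage 1's tap.
Stage 1's lower leg becomes R2‖(R3+R4) = 816.4 Ω, so V_mid = 15.2 × 816.4/1734 = 7.155 V.
Stage 2 is itself unloaded: V_out = V_mid × R4/(R3+R4) = 7.155 × 775/1426 = 3.89 V.

V_out ≈ 3.89 V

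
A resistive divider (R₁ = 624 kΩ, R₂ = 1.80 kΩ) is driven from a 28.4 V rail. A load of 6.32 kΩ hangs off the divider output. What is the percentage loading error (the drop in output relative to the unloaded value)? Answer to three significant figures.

22.1 %

Unloaded V = 28.4 × 1.80/625.8 = 0.08169 V.
Loaded: R₂‖R_L = 1.401 kΩ, giving V = 28.4 × 1.401/625.4 = 0.06362 V.
Drop = (0.08169 − 0.06362) / 0.08169 = 22.1 %.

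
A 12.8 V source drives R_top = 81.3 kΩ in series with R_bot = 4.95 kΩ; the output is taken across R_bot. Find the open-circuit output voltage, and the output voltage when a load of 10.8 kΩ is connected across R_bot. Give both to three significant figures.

Open-circuit: V = 12.8 × 4.95/(81.3 + 4.95) = 0.735 V.
With the load, R_bot becomes R_bot‖R_L = 3.394 kΩ, so V = 12.8 × 3.394/84.69 = 0.513 V.

Unloaded: 0.735 V; loaded: 0.513 V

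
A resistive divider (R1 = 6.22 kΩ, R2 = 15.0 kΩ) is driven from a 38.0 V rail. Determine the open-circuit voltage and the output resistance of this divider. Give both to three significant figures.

V_th is the open-circuit tap voltage: 38.0 × 15.0/(6.22 + 15.0) = 26.9 V.
With the supply zeroed, R1 and R2 appear in parallel from the tap: R_th = R1‖R2 = (6.22 × 15.0)/21.22 = 4.40 kΩ.

V_th = 26.9 V, R_th = 4.40 kΩ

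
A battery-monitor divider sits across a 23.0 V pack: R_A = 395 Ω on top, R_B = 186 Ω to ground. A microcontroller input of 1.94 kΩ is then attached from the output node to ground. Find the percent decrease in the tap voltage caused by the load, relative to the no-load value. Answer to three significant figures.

6.12 %

The divider's output (Thévenin) resistance is R_A‖R_B = 126.5 Ω.
Fractional drop under load = R_th/(R_th + R_L) = 126.5 / (126.5 + 1940) = 0.06119.
So the output falls by 6.12 %.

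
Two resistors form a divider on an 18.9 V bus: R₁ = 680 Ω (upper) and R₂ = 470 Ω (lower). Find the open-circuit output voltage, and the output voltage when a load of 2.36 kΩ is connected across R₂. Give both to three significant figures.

Open-circuit: V = 18.9 × 470/(680 + 470) = 7.72 V.
With the load, R₂ becomes R₂‖R_L = 391.9 Ω, so V = 18.9 × 391.9/1072 = 6.91 V.

Unloaded: 7.72 V; loaded: 6.91 V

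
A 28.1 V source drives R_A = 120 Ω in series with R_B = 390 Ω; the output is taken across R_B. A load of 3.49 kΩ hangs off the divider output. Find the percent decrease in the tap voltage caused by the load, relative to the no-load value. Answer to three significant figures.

The divider's output (Thévenin) resistance is R_A‖R_B = 91.76 Ω.
Fractional drop under load = R_th/(R_th + R_L) = 91.76 / (91.76 + 3490) = 0.02562.
So the output falls by 2.56 %.

2.56 %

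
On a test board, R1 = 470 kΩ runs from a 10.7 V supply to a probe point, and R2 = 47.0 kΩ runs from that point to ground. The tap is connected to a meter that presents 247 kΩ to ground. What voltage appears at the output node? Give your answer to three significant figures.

V_out ≈ 0.829 V

The load sits in parallel with R2: R2‖R_L = (47.0 × 247) / (47.0 + 247) = 39.49 kΩ.
V_out = 10.7 × 39.49 / (470 + 39.49) = 10.7 × 39.49/509.5 = 0.829 V.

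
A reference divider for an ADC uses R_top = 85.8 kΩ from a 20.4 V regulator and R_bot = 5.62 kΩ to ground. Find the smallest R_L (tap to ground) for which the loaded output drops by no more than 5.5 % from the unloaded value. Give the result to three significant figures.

R_L(min) ≈ 90.6 kΩ

Output resistance R_th = R_top‖R_bot = (85.8 × 5.62)/91.42 = 5.275 kΩ.
The fractional drop is R_th/(R_th + R_L); requiring this ≤ 0.0550 gives R_L ≥ R_th(1/0.0550 − 1) = 5.275 × 17.18 = 90.6 kΩ.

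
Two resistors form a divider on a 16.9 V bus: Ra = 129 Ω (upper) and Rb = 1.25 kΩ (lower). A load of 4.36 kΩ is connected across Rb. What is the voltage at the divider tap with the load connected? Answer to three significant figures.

V_out ≈ 14.9 V

The load sits in parallel with Rb: Rb‖R_L = (1250 × 4360) / (1250 + 4360) = 971.5 Ω.
V_out = 16.9 × 971.5 / (129 + 971.5) = 16.9 × 971.5/1100 = 14.9 V.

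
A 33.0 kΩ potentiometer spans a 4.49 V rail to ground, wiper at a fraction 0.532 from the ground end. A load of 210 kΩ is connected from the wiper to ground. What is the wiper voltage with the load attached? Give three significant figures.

The wiper splits the pot into (1−α)R = 15.44 kΩ above and αR = 17.56 kΩ below.
Lower section ‖ load = 16.20 kΩ.
V_wiper = 4.49 × 16.20/(15.44 + 16.20) = 2.30 V.

V ≈ 2.30 V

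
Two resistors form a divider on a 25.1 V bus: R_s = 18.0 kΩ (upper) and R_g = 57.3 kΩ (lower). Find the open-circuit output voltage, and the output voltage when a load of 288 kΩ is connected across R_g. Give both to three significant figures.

Unloaded: 19.1 V; loaded: 18.2 V

Open-circuit: V = 25.1 × 57.3/(18.0 + 57.3) = 19.1 V.
With the load, R_g becomes R_g‖R_L = 47.79 kΩ, so V = 25.1 × 47.79/65.79 = 18.2 V.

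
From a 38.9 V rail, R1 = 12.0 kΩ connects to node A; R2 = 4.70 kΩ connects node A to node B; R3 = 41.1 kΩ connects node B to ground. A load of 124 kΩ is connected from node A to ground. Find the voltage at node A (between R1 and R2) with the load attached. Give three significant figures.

V ≈ 28.6 V

Below node A the series string R2+R3 = 45.80 kΩ sits in parallel with the 124 kΩ load: 33.45 kΩ.
V_A = 38.9 × 33.45/(12.0 + 33.45) = 28.6 V.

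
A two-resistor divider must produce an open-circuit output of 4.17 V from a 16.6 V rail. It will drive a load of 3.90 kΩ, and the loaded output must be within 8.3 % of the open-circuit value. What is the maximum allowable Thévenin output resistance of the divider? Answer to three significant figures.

Loading drop = R_th/(R_th + R_L) ≤ 0.0830, so R_th ≤ R_L · ε/(1−ε) = 3.90 kΩ × 0.0830/0.9170 = 353 Ω.
(Any R1, R2 with R2/(R1+R2) = 0.251 and R1‖R2 ≤ 353 Ω will meet the spec.)

R_th ≤ 353 Ω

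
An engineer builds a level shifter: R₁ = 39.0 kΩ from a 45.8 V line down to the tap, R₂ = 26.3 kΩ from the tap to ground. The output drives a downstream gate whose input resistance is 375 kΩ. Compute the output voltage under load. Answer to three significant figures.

The load sits in parallel with R₂: R₂‖R_L = (26.3 × 375) / (26.3 + 375) = 24.58 kΩ.
V_out = 45.8 × 24.58 / (39.0 + 24.58) = 45.8 × 24.58/63.58 = 17.7 V.
(Unloaded it would have been 18.4 V.)

V_out ≈ 17.7 V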